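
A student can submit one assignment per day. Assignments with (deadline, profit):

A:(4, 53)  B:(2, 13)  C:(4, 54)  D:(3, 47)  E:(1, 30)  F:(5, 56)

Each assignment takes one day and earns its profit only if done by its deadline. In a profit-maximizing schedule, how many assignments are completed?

Profit order: F=56 C=54 A=53 D=47 E=30 B=13
Assign: F→slot 5, C→slot 4, A→slot 3, D→slot 2, E→slot 1, B skipped.
Slots: [1:E] [2:D] [3:A] [4:C] [5:F]
5 of 6 scheduled.

5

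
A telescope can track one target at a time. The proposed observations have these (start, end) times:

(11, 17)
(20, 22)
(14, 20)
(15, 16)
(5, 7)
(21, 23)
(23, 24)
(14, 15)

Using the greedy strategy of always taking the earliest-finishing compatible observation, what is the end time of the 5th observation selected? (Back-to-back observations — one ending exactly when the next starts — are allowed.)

Sort by end time and greedily take each interval whose start is ≥ the last chosen end.
By end time: (5,7), (14,15), (15,16), (11,17), (14,20), (20,22), (21,23), (23,24).
Pick (5,7); next start ≥ 7 → (14,15); next start ≥ 15 → (15,16); next start ≥ 16 → (20,22); next start ≥ 22 → (23,24).
Selected: (5,7) (14,15) (15,16) (20,22) (23,24)

24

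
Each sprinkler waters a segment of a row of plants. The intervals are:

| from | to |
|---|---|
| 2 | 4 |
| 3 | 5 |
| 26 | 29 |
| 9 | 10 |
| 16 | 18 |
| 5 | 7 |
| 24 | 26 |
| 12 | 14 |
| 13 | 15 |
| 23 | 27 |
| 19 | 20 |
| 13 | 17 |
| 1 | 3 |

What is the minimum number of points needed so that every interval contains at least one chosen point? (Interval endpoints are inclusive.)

Sort by right endpoint; whenever an interval is uncovered, place a point at its right end.
Sorted: [1,3] [2,4] [3,5] [5,7] [9,10] [12,14] [13,15] [13,17] [16,18] [19,20] [24,26] [23,27] [26,29]
{[1,3],[2,4],[3,5]} hit by 3; {[5,7]} hit by 7; {[9,10]} hit by 10; {[12,14],[13,15],[13,17]} hit by 14; {[16,18]} hit by 18; {[19,20]} hit by 20; {[24,26],[23,27],[26,29]} hit by 26.
Points: 3, 7, 10, 14, 18, 20, 26 (7 total).

7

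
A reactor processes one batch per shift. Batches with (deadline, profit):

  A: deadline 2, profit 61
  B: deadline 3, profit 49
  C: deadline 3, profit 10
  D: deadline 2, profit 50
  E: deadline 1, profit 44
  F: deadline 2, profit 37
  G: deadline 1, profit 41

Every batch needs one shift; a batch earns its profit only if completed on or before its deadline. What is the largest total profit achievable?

Sort by profit descending; place each in the latest free slot ≤ its deadline.
Profit order: A=61 D=50 B=49 E=44 G=41 F=37 C=10
Assign: A→slot 2, D→slot 1, B→slot 3, E skipped, G skipped, F skipped, C skipped.
Slots: [1:D] [2:A] [3:B]
Profit = 50 + 61 + 49 = 160

160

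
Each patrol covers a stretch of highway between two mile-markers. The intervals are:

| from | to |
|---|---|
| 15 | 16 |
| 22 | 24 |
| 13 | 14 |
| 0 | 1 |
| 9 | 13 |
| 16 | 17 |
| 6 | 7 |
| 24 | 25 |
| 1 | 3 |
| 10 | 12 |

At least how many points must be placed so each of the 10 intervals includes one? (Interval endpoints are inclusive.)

6

By right end: [0,1]  [1,3]  [6,7]  [10,12]  [9,13]  [13,14]  [15,16]  [16,17]  [22,24]  [24,25]
[0,1] uncovered → point at 1; [6,7] uncovered → point at 7; [10,12] uncovered → point at 12; [13,14] uncovered → point at 14; [15,16] uncovered → point at 16; [22,24] uncovered → point at 24.
Points: 1, 7, 12, 14, 16, 24 (6 total).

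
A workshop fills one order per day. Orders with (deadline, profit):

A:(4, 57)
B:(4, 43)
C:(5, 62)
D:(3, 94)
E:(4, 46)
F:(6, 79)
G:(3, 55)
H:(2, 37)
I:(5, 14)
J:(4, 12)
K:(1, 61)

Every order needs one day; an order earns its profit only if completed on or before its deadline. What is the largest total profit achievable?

Take jobs in profit order; each goes to the latest open slot no later than its deadline.
Profit order: D=94 F=79 C=62 K=61 A=57 G=55 E=46 B=43 H=37 I=14 J=12
Assign: D→slot 3, F→slot 6, C→slot 5, K→slot 1, A→slot 4, G→slot 2, E skipped, B skipped, H skipped, I skipped, J skipped.
Slots: [1:K] [2:G] [3:D] [4:A] [5:C] [6:F]
Profit = 61 + 55 + 94 + 57 + 62 + 79 = 408

408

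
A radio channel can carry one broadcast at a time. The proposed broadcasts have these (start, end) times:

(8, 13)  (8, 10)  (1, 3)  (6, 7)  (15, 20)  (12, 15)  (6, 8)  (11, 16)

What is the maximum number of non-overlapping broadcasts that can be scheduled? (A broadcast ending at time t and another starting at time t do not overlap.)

Sorted by end: (1,3)  (6,7)  (6,8)  (8,10)  (8,13)  (12,15)  (11,16)  (15,20)
take (1,3); take (6,7); take (8,10); take (12,15); skip (11,16); take (15,20).
Selected 5 broadcasts.

5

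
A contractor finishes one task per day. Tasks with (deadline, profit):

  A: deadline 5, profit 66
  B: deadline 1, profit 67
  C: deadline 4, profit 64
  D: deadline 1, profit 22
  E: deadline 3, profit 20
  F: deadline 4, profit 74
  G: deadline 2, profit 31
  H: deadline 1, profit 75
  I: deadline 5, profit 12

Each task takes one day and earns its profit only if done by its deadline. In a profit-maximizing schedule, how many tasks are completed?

Take jobs in profit order; each goes to the latest open slot no later than its deadline.
Profit order: H=75 F=74 B=67 A=66 C=64 G=31 D=22 E=20 I=12
Assign: H→slot 1, F→slot 4, B skipped, A→slot 5, C→slot 3, G→slot 2, D skipped, E skipped, I skipped.
Slots: [1:H] [2:G] [3:C] [4:F] [5:A]
5 of 9 scheduled.

5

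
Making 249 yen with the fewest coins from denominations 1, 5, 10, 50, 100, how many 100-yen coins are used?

Use the largest denomination that fits, subtract, and repeat.
249 − 2×100→49 − 4×10→9 − 1×5→4 − 4×1→0
Count of 100: 2

2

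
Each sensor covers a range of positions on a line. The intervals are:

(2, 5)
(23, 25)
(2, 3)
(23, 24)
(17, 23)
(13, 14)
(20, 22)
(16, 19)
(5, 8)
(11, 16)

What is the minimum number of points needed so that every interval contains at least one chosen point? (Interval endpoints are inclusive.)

Sort by right endpoint; whenever an interval is uncovered, place a point at its right end.
By right end: [2,3]  [2,5]  [5,8]  [13,14]  [11,16]  [16,19]  [20,22]  [17,23]  [23,24]  [23,25]
[2,3] uncovered → point at 3; [5,8] uncovered → point at 8; [13,14] uncovered → point at 14; [16,19] uncovered → point at 19; [20,22] uncovered → point at 22; [23,24] uncovered → point at 24.
Points: 3, 8, 14, 19, 22, 24 (6 total).

6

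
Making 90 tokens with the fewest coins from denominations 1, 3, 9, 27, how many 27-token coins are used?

3

90 = 3×27 + 1×9
Count of 27: 3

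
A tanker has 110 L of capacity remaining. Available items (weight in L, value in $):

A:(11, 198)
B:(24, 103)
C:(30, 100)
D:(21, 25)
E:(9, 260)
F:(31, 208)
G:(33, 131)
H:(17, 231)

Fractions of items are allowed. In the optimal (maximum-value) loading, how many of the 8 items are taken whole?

Ratios (sorted): E 28.89, A 18.00, H 13.59, F 6.71, B 4.29, G 3.97, C 3.33, D 1.19
take E (9 @ 260); take A (11 @ 198); take H (17 @ 231); take F (31 @ 208); take B (24 @ 103); take 18/33 of G → 71.45. Capacity used 110/110.
5 item(s) taken whole; one partial (take 18/33 of G).

5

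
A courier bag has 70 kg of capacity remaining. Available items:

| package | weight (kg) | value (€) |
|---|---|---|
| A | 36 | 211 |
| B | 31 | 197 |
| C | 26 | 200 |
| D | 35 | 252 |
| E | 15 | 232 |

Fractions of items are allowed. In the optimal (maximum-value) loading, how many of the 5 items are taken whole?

Sort by value per unit weight and fill in that order.
Ratios (sorted): E 15.47, C 7.69, D 7.20, B 6.35, A 5.86
take E (15 @ 232); take C (26 @ 200); take 29/35 of D → 208.80. Capacity used 70/70.
2 item(s) taken whole; one partial (take 29/35 of D).

2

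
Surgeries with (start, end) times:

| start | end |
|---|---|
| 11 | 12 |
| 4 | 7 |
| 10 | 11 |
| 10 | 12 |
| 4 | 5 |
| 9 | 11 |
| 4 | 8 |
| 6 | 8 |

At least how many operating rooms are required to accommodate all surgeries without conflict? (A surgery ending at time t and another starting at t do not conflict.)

The answer is the maximum number of intervals overlapping at any instant.
starts: [4, 4, 4, 6, 9, 10, 10, 11]
ends:   [5, 7, 8, 8, 11, 11, 12, 12]
s4→1 s4→2 s4→3  — peak 3.

3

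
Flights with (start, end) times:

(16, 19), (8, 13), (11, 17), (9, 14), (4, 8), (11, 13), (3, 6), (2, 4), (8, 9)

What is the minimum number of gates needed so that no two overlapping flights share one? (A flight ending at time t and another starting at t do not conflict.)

4

Events (time:±→running): 2:+→1 3:+→2 4:-→1 4:+→2 6:-→1 8:-→0 8:+→1 8:+→2 9:-→1 9:+→2 11:+→3 11:+→4 … peak 4.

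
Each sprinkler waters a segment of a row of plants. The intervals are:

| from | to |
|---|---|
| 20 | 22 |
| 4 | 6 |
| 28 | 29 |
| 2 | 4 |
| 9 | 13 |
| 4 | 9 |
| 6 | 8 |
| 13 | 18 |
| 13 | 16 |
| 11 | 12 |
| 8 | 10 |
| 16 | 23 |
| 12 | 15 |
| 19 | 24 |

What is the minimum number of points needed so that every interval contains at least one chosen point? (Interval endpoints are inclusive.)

6

Process intervals by earliest right end; each time one isn't hit yet, stab at its right endpoint.
Sorted: [2,4] [4,6] [6,8] [4,9] [8,10] [11,12] [9,13] [12,15] [13,16] [13,18] [20,22] [16,23] [19,24] [28,29]
{[2,4],[4,6]} hit by 4; {[6,8],[4,9],[8,10]} hit by 8; {[11,12],[9,13],[12,15]} hit by 12; {[13,16],[13,18]} hit by 16; {[20,22],[16,23],[19,24]} hit by 22; {[28,29]} hit by 29.
Points: 4, 8, 12, 16, 22, 29 (6 total).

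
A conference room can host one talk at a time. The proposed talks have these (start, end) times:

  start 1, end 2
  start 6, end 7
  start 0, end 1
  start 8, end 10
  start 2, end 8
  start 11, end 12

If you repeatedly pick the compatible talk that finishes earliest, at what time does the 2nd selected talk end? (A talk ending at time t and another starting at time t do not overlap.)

2

By end time: (0,1), (1,2), (6,7), (2,8), (8,10), (11,12).
Pick (0,1); next start ≥ 1 → (1,2); next start ≥ 2 → (6,7); next start ≥ 7 → (8,10); next start ≥ 10 → (11,12).
Selected: (0,1) (1,2) (6,7) (8,10) (11,12)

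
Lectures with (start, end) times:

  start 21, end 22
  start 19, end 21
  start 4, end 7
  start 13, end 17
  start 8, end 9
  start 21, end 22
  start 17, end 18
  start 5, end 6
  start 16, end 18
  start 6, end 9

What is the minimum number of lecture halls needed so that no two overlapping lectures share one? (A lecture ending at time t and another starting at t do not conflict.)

The answer is the maximum number of intervals overlapping at any instant.
Events (time:±→running): 4:+→1 5:+→2 … peak 2.

2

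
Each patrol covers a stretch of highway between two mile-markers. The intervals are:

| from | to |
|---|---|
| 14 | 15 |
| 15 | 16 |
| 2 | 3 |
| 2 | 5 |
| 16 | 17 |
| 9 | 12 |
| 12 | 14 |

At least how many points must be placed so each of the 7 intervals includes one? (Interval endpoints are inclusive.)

4

Sort by right endpoint; whenever an interval is uncovered, place a point at its right end.
Sorted: [2,3] [2,5] [9,12] [12,14] [14,15] [15,16] [16,17]
{[2,3],[2,5]} hit by 3; {[9,12],[12,14]} hit by 12; {[14,15],[15,16]} hit by 15; {[16,17]} hit by 17.
Points: 3, 12, 15, 17 (4 total).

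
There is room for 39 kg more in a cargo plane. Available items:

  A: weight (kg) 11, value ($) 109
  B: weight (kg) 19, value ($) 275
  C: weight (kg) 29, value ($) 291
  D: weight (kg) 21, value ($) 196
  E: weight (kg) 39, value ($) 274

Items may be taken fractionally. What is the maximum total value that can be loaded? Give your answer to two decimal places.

Greedy by value/weight ratio, highest first.
Order: B (275/19=14.47) > C (291/29=10.03) > A (109/11=9.91) > D (196/21=9.33) > E (274/39=7.03)
Fill: take B (19 @ 275) → take 20/29 of C → 200.69; 39/39 used.
Total value = 475.69

475.69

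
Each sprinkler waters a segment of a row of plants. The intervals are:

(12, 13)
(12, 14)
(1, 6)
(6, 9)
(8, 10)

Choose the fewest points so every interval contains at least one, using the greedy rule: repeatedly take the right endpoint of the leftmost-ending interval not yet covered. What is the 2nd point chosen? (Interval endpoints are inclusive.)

Process intervals by earliest right end; each time one isn't hit yet, stab at its right endpoint.
Sorted: [1,6] [6,9] [8,10] [12,13] [12,14]
{[1,6],[6,9]} hit by 6; {[8,10]} hit by 10; {[12,13],[12,14]} hit by 13.
Points: 6, 10, 13 (3 total).

10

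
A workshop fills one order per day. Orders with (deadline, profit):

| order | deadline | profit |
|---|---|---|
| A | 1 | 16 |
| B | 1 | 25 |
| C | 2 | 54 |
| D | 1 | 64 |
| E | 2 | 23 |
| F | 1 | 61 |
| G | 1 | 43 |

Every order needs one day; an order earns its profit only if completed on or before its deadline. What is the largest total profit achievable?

By profit: D(d1,64), F(d1,61), C(d2,54), G(d1,43), B(d1,25), E(d2,23), A(d1,16)
D→slot 1; F skipped; C→slot 2; G skipped; B skipped; E skipped; A skipped.
Profit = 64 + 54 = 118

118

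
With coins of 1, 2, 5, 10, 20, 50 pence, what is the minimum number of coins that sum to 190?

5

Use the largest denomination that fits, subtract, and repeat.
190 − 3×50→40 − 2×20→0
Total coins = 3 + 2 = 5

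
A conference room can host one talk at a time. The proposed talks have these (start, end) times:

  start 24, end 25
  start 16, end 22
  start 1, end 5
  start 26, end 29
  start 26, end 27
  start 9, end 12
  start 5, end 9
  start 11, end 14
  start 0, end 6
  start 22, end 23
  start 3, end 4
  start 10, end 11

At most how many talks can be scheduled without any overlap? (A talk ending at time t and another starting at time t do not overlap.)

8

Order by finish time; keep every interval that doesn't clash with the previous kept one.
Sorted by end: (3,4)  (1,5)  (0,6)  (5,9)  (10,11)  (9,12)  (11,14)  (16,22)  (22,23)  (24,25)  (26,27)  (26,29)
take (3,4); take (5,9); take (10,11); take (11,14); take (16,22); take (22,23); take (24,25); take (26,27); skip (26,29).
Selected 8 talks.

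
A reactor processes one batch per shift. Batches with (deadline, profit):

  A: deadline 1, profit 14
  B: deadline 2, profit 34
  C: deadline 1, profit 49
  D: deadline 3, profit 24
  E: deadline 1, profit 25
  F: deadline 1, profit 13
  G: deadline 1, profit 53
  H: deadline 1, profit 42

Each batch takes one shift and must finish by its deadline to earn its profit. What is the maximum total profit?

Take jobs in profit order; each goes to the latest open slot no later than its deadline.
By profit: G(d1,53), C(d1,49), H(d1,42), B(d2,34), E(d1,25), D(d3,24), A(d1,14), F(d1,13)
G→slot 1; C skipped; H skipped; B→slot 2; E skipped; D→slot 3; A skipped; F skipped.
Profit = 53 + 34 + 24 = 111

111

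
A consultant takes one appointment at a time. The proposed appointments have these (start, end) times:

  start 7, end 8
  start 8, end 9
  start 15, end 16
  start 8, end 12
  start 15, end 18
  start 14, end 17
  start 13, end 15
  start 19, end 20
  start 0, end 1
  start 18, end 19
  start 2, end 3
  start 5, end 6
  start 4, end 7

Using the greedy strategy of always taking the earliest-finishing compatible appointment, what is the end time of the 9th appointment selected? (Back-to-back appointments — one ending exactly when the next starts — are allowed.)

20

By end time: (0,1), (2,3), (5,6), (4,7), (7,8), (8,9), (8,12), (13,15), (15,16), (14,17), (15,18), (18,19), (19,20).
Pick (0,1); next start ≥ 1 → (2,3); next start ≥ 3 → (5,6); next start ≥ 6 → (7,8); next start ≥ 8 → (8,9); next start ≥ 9 → (13,15); next start ≥ 15 → (15,16); next start ≥ 16 → (18,19); next start ≥ 19 → (19,20).
Selected: (0,1) (2,3) (5,6) (7,8) (8,9) (13,15) (15,16) (18,19) (19,20)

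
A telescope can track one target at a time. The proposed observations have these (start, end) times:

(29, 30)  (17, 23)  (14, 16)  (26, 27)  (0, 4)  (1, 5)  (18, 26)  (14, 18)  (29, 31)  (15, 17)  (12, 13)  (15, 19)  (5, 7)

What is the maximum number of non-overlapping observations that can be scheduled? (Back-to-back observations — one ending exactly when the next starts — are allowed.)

7

Greedy by earliest finish: after sorting by end time, pick each interval compatible with the last pick.
By end time: (0,4), (1,5), (5,7), (12,13), (14,16), (15,17), (14,18), (15,19), (17,23), (18,26), (26,27), (29,30), (29,31).
Pick (0,4); next start ≥ 4 → (5,7); next start ≥ 7 → (12,13); next start ≥ 13 → (14,16); next start ≥ 16 → (17,23); next start ≥ 23 → (26,27); next start ≥ 27 → (29,30).
Selected 7 observations.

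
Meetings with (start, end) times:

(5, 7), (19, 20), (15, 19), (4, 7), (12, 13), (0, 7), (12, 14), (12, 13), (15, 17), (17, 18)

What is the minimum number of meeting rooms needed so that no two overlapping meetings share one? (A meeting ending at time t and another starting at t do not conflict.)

Count concurrent intervals with a sweep; the peak is the room count.
Events (time:±→running): 0:+→1 4:+→2 5:+→3 … peak 3.

3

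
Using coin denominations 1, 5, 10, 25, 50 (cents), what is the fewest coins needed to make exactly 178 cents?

Greedy: take as many of the largest coin as possible, then repeat with the remainder.
178 = 3×50 + 1×25 + 3×1
Total coins = 3 + 1 + 3 = 7

7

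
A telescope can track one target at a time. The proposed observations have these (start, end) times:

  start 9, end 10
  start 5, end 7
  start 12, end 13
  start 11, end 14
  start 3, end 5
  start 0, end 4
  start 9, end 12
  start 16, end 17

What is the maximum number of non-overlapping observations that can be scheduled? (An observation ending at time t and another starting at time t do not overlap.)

5

Sorted by end: (0,4)  (3,5)  (5,7)  (9,10)  (9,12)  (12,13)  (11,14)  (16,17)
take (0,4); skip (3,5); take (5,7); take (9,10); take (12,13); skip (11,14); take (16,17).
Selected 5 observations.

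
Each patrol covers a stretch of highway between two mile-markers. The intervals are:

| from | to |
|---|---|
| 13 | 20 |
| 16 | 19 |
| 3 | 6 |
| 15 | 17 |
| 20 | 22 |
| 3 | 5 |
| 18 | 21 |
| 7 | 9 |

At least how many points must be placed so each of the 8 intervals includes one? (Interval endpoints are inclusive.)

4

Sort by right endpoint; whenever an interval is uncovered, place a point at its right end.
Sorted: [3,5] [3,6] [7,9] [15,17] [16,19] [13,20] [18,21] [20,22]
{[3,5],[3,6]} hit by 5; {[7,9]} hit by 9; {[15,17],[16,19],[13,20]} hit by 17; {[18,21],[20,22]} hit by 21.
Points: 5, 9, 17, 21 (4 total).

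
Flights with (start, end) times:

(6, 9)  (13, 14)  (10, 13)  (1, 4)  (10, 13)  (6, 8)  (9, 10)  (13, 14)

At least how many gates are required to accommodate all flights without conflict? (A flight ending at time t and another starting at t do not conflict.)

starts: [1, 6, 6, 9, 10, 10, 13, 13]
ends:   [4, 8, 9, 10, 13, 13, 14, 14]
s1→1 e4→0 s6→1 s6→2  — peak 2.

2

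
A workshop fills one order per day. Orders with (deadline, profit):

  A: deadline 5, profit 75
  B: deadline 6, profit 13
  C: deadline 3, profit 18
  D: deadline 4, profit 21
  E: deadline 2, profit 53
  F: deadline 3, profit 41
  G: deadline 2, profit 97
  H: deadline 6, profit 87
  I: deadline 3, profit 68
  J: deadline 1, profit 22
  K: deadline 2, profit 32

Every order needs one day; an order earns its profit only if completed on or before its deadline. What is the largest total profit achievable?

401

Sort by profit descending; place each in the latest free slot ≤ its deadline.
Profit order: G=97 H=87 A=75 I=68 E=53 F=41 K=32 J=22 D=21 C=18 B=13
Assign: G→slot 2, H→slot 6, A→slot 5, I→slot 3, E→slot 1, F skipped, K skipped, J skipped, D→slot 4, C skipped, B skipped.
Slots: [1:E] [2:G] [3:I] [4:D] [5:A] [6:H]
Profit = 53 + 97 + 68 + 21 + 75 + 87 = 401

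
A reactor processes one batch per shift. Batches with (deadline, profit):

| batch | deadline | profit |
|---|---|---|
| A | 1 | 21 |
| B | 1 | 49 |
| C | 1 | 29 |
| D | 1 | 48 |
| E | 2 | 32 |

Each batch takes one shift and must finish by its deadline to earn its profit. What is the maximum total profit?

Profit order: B=49 D=48 E=32 C=29 A=21
Assign: B→slot 1, D skipped, E→slot 2, C skipped, A skipped.
Slots: [1:B] [2:E]
Profit = 49 + 32 = 81

81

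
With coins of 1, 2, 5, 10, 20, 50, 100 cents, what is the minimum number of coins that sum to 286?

7

Use the largest denomination that fits, subtract, and repeat.
286 = 2×100 + 1×50 + 1×20 + 1×10 + 1×5 + 1×1
Total coins = 2 + 1 + 1 + 1 + 1 + 1 = 7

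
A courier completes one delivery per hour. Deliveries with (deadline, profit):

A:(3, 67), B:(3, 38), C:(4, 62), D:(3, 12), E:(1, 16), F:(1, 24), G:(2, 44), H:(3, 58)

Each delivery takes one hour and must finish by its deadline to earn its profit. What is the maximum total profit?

231

Sort by profit descending; place each in the latest free slot ≤ its deadline.
By profit: A(d3,67), C(d4,62), H(d3,58), G(d2,44), B(d3,38), F(d1,24), E(d1,16), D(d3,12)
A→slot 3; C→slot 4; H→slot 2; G→slot 1; B skipped; F skipped; E skipped; D skipped.
Profit = 44 + 58 + 67 + 62 = 231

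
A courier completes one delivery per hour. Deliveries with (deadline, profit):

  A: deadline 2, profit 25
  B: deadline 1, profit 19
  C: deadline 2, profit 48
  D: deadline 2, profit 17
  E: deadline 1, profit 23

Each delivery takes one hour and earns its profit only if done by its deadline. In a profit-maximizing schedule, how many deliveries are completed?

2

By profit: C(d2,48), A(d2,25), E(d1,23), B(d1,19), D(d2,17)
C→slot 2; A→slot 1; E skipped; B skipped; D skipped.
2 of 5 scheduled.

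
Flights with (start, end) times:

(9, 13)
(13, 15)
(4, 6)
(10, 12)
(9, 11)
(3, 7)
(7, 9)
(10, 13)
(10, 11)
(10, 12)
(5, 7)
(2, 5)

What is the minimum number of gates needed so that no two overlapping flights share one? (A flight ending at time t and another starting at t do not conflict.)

6

starts: [2, 3, 4, 5, 7, 9, 9, 10, 10, 10, 10, 13]
ends:   [5, 6, 7, 7, 9, 11, 11, 12, 12, 13, 13, 15]
s2→1 s3→2 s4→3 e5→2 s5→3 e6→2 e7→1 e7→0 s7→1 e9→0 s9→1 s9→2 s10→3 s10→4 s10→5 s10→6  — peak 6.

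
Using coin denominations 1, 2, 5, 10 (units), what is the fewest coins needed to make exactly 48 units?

48 − 4×10→8 − 1×5→3 − 1×2→1 − 1×1→0
Total coins = 4 + 1 + 1 + 1 = 7

7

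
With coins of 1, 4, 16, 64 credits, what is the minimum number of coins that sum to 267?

267 = 4×64 + 2×4 + 3×1
Total coins = 4 + 2 + 3 = 9

9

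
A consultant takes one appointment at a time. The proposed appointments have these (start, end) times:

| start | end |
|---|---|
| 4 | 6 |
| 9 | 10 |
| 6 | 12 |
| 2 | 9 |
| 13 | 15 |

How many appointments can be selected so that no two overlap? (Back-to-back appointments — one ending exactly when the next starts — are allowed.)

3

By end time: (4,6), (2,9), (9,10), (6,12), (13,15).
Pick (4,6); next start ≥ 6 → (9,10); next start ≥ 10 → (13,15).
Selected 3 appointments.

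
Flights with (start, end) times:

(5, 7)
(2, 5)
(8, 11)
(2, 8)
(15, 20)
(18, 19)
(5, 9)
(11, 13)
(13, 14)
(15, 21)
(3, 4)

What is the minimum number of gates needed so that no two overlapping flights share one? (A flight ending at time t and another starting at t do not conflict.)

3

Count concurrent intervals with a sweep; the peak is the room count.
starts: [2, 2, 3, 5, 5, 8, 11, 13, 15, 15, 18]
ends:   [4, 5, 7, 8, 9, 11, 13, 14, 19, 20, 21]
s2→1 s2→2 s3→3  — peak 3.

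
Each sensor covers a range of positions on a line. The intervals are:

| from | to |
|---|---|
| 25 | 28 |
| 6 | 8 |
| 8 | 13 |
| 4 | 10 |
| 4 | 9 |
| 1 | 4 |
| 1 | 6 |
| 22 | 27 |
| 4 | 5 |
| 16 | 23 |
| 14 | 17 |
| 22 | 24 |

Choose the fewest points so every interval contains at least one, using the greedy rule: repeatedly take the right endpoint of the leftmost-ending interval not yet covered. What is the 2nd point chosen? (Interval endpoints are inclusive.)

8

By right end: [1,4]  [4,5]  [1,6]  [6,8]  [4,9]  [4,10]  [8,13]  [14,17]  [16,23]  [22,24]  [22,27]  [25,28]
[1,4] uncovered → point at 4; [6,8] uncovered → point at 8; [14,17] uncovered → point at 17; [22,24] uncovered → point at 24; [25,28] uncovered → point at 28.
Points: 4, 8, 17, 24, 28 (5 total).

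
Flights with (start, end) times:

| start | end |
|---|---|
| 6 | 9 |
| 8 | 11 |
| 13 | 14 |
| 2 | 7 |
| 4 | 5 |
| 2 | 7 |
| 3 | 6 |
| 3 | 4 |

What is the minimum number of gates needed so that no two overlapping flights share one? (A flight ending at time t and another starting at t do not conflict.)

Count concurrent intervals with a sweep; the peak is the room count.
Events (time:±→running): 2:+→1 2:+→2 3:+→3 3:+→4 … peak 4.

4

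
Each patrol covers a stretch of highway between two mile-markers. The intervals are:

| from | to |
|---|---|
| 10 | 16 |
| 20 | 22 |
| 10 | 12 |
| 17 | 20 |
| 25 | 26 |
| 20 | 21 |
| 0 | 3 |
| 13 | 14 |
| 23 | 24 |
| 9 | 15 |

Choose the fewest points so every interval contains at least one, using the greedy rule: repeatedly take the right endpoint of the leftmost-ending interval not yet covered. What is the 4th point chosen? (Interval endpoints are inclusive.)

20

Sort by right endpoint; whenever an interval is uncovered, place a point at its right end.
By right end: [0,3]  [10,12]  [13,14]  [9,15]  [10,16]  [17,20]  [20,21]  [20,22]  [23,24]  [25,26]
[0,3] uncovered → point at 3; [10,12] uncovered → point at 12; [13,14] uncovered → point at 14; [17,20] uncovered → point at 20; [23,24] uncovered → point at 24; [25,26] uncovered → point at 26.
Points: 3, 12, 14, 20, 24, 26 (6 total).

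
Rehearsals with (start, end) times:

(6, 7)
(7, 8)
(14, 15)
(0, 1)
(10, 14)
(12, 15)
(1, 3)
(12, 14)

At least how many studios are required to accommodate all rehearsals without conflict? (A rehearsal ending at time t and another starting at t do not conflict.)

starts: [0, 1, 6, 7, 10, 12, 12, 14]
ends:   [1, 3, 7, 8, 14, 14, 15, 15]
s0→1 e1→0 s1→1 e3→0 s6→1 e7→0 s7→1 e8→0 s10→1 s12→2 s12→3  — peak 3.

3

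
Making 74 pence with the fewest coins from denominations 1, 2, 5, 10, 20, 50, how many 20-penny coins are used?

1

Use the largest denomination that fits, subtract, and repeat.
74 − 1×50→24 − 1×20→4 − 2×2→0
Count of 20: 1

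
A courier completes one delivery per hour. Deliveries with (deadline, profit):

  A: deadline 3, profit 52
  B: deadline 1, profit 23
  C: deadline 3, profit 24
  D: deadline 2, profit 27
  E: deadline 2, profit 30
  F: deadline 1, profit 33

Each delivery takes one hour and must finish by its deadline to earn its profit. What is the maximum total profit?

115

Sort by profit descending; place each in the latest free slot ≤ its deadline.
Profit order: A=52 F=33 E=30 D=27 C=24 B=23
Assign: A→slot 3, F→slot 1, E→slot 2, D skipped, C skipped, B skipped.
Slots: [1:F] [2:E] [3:A]
Profit = 33 + 30 + 52 = 115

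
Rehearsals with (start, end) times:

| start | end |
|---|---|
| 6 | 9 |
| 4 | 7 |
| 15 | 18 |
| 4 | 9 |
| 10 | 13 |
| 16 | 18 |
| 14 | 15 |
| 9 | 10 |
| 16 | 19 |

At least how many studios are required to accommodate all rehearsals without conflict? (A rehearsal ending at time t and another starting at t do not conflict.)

Count concurrent intervals with a sweep; the peak is the room count.
starts: [4, 4, 6, 9, 10, 14, 15, 16, 16]
ends:   [7, 9, 9, 10, 13, 15, 18, 18, 19]
s4→1 s4→2 s6→3  — peak 3.

3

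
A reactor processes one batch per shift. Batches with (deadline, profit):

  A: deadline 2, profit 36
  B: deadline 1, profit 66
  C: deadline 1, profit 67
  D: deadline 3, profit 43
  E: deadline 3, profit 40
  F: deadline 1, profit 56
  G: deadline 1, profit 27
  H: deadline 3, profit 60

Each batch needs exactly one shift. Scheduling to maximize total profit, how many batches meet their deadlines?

3

Sort by profit descending; place each in the latest free slot ≤ its deadline.
By profit: C(d1,67), B(d1,66), H(d3,60), F(d1,56), D(d3,43), E(d3,40), A(d2,36), G(d1,27)
C→slot 1; B skipped; H→slot 3; F skipped; D→slot 2; E skipped; A skipped; G skipped.
3 of 8 scheduled.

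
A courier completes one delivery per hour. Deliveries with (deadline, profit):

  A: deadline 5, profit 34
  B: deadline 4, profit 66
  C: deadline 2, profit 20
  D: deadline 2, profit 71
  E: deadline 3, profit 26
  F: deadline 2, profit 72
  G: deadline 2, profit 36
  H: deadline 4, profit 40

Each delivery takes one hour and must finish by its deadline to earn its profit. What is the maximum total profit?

Profit order: F=72 D=71 B=66 H=40 G=36 A=34 E=26 C=20
Assign: F→slot 2, D→slot 1, B→slot 4, H→slot 3, G skipped, A→slot 5, E skipped, C skipped.
Slots: [1:D] [2:F] [3:H] [4:B] [5:A]
Profit = 71 + 72 + 40 + 66 + 34 = 283

283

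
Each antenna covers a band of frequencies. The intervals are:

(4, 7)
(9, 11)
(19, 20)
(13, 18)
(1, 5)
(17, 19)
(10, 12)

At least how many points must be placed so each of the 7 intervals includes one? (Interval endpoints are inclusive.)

4

Sorted: [1,5] [4,7] [9,11] [10,12] [13,18] [17,19] [19,20]
{[1,5],[4,7]} hit by 5; {[9,11],[10,12]} hit by 11; {[13,18],[17,19]} hit by 18; {[19,20]} hit by 20.
Points: 5, 11, 18, 20 (4 total).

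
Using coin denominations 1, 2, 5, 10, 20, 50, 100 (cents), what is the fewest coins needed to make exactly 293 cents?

7

Use the largest denomination that fits, subtract, and repeat.
293 = 2×100 + 1×50 + 2×20 + 1×2 + 1×1
Total coins = 2 + 1 + 2 + 1 + 1 = 7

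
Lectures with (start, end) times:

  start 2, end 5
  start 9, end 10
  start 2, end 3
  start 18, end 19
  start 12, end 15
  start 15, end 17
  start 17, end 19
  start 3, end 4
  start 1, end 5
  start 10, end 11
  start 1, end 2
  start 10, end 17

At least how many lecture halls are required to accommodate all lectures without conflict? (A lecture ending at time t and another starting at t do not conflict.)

3

starts: [1, 1, 2, 2, 3, 9, 10, 10, 12, 15, 17, 18]
ends:   [2, 3, 4, 5, 5, 10, 11, 15, 17, 17, 19, 19]
s1→1 s1→2 e2→1 s2→2 s2→3  — peak 3.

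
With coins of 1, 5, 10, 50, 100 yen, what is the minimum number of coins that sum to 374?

10

Greedy: take as many of the largest coin as possible, then repeat with the remainder.
374 = 3×100 + 1×50 + 2×10 + 4×1
Total coins = 3 + 1 + 2 + 4 = 10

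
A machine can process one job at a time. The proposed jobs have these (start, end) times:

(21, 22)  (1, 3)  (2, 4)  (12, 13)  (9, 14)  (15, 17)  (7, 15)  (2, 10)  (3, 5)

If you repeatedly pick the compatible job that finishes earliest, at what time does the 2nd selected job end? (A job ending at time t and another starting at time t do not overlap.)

5

Sort by end time and greedily take each interval whose start is ≥ the last chosen end.
By end time: (1,3), (2,4), (3,5), (2,10), (12,13), (9,14), (7,15), (15,17), (21,22).
Pick (1,3); next start ≥ 3 → (3,5); next start ≥ 5 → (12,13); next start ≥ 13 → (15,17); next start ≥ 17 → (21,22).
Selected: (1,3) (3,5) (12,13) (15,17) (21,22)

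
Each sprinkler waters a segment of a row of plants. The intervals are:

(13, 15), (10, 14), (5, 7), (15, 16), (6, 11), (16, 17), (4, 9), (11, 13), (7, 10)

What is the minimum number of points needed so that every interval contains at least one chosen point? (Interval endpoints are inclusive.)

3

Process intervals by earliest right end; each time one isn't hit yet, stab at its right endpoint.
By right end: [5,7]  [4,9]  [7,10]  [6,11]  [11,13]  [10,14]  [13,15]  [15,16]  [16,17]
[5,7] uncovered → point at 7; [11,13] uncovered → point at 13; [15,16] uncovered → point at 16.
Points: 7, 13, 16 (3 total).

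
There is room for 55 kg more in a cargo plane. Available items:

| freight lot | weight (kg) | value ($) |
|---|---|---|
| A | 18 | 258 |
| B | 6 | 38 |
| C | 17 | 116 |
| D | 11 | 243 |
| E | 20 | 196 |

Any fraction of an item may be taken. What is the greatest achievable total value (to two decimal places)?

737.94

Greedy by value/weight ratio, highest first.
Ratios (sorted): D 22.09, A 14.33, E 9.80, C 6.82, B 6.33
take D (11 @ 243); take A (18 @ 258); take E (20 @ 196); take 6/17 of C → 40.94. Capacity used 55/55.
Total value = 737.94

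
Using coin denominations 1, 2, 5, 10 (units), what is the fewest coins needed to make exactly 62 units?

7

Greedy: take as many of the largest coin as possible, then repeat with the remainder.
62 = 6×10 + 1×2
Total coins = 6 + 1 = 7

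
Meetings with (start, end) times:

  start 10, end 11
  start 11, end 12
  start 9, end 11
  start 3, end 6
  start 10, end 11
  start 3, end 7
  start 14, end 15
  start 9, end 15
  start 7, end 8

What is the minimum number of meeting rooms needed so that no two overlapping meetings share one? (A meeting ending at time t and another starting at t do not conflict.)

4

Count concurrent intervals with a sweep; the peak is the room count.
starts: [3, 3, 7, 9, 9, 10, 10, 11, 14]
ends:   [6, 7, 8, 11, 11, 11, 12, 15, 15]
s3→1 s3→2 e6→1 e7→0 s7→1 e8→0 s9→1 s9→2 s10→3 s10→4  — peak 4.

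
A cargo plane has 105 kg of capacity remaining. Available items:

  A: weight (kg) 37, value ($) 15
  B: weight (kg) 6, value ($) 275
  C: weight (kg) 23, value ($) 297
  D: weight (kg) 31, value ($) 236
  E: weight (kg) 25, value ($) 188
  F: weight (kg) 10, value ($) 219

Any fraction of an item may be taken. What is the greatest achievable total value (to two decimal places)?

Greedy by value/weight ratio, highest first.
Ratios (sorted): B 45.83, F 21.90, C 12.91, D 7.61, E 7.52, A 0.41
take B (6 @ 275); take F (10 @ 219); take C (23 @ 297); take D (31 @ 236); take E (25 @ 188); take 10/37 of A → 4.05. Capacity used 105/105.
Total value = 1219.05

1219.05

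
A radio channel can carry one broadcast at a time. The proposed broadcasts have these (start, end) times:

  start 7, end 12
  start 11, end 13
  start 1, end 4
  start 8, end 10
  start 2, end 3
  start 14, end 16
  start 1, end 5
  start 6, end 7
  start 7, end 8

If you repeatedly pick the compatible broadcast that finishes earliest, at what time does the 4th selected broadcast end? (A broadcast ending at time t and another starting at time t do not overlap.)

By end time: (2,3), (1,4), (1,5), (6,7), (7,8), (8,10), (7,12), (11,13), (14,16).
Pick (2,3); next start ≥ 3 → (6,7); next start ≥ 7 → (7,8); next start ≥ 8 → (8,10); next start ≥ 10 → (11,13); next start ≥ 13 → (14,16).
Selected: (2,3) (6,7) (7,8) (8,10) (11,13) (14,16)

10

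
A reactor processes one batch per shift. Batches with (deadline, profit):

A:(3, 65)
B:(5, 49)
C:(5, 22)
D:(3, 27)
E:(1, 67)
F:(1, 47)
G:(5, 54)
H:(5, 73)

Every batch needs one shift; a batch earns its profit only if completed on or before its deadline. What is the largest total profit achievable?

308

Take jobs in profit order; each goes to the latest open slot no later than its deadline.
Profit order: H=73 E=67 A=65 G=54 B=49 F=47 D=27 C=22
Assign: H→slot 5, E→slot 1, A→slot 3, G→slot 4, B→slot 2, F skipped, D skipped, C skipped.
Slots: [1:E] [2:B] [3:A] [4:G] [5:H]
Profit = 67 + 49 + 65 + 54 + 73 = 308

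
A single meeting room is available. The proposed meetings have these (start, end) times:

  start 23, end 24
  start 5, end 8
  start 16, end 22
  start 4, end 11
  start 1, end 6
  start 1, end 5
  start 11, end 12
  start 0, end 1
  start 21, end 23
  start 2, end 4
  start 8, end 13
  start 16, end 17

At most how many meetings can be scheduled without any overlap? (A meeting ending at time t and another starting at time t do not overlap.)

7

Order by finish time; keep every interval that doesn't clash with the previous kept one.
Sorted by end: (0,1)  (2,4)  (1,5)  (1,6)  (5,8)  (4,11)  (11,12)  (8,13)  (16,17)  (16,22)  (21,23)  (23,24)
take (0,1); take (2,4); skip (1,5); take (5,8); take (11,12); skip (8,13); take (16,17); skip (16,22); take (21,23); take (23,24).
Selected 7 meetings.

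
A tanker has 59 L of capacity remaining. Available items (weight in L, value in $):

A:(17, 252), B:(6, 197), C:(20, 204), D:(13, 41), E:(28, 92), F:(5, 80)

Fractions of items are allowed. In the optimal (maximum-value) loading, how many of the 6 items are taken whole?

Greedy by value/weight ratio, highest first.
Ratios (sorted): B 32.83, F 16.00, A 14.82, C 10.20, E 3.29, D 3.15
take B (6 @ 197); take F (5 @ 80); take A (17 @ 252); take C (20 @ 204); take 11/28 of E → 36.14. Capacity used 59/59.
4 item(s) taken whole; one partial (take 11/28 of E).

4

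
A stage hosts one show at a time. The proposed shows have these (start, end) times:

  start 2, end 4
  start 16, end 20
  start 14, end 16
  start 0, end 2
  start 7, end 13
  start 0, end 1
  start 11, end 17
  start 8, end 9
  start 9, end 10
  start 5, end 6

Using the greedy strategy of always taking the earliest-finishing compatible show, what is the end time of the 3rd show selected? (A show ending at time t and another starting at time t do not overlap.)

Greedy by earliest finish: after sorting by end time, pick each interval compatible with the last pick.
By end time: (0,1), (0,2), (2,4), (5,6), (8,9), (9,10), (7,13), (14,16), (11,17), (16,20).
Pick (0,1); next start ≥ 1 → (2,4); next start ≥ 4 → (5,6); next start ≥ 6 → (8,9); next start ≥ 9 → (9,10); next start ≥ 10 → (14,16); next start ≥ 16 → (16,20).
Selected: (0,1) (2,4) (5,6) (8,9) (9,10) (14,16) (16,20)

6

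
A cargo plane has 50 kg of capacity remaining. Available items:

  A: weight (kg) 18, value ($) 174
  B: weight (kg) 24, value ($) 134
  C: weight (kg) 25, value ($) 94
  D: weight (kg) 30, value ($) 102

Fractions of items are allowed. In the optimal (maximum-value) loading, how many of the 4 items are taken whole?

Sort by value per unit weight and fill in that order.
Order: A (174/18=9.67) > B (134/24=5.58) > C (94/25=3.76) > D (102/30=3.40)
Fill: take A (18 @ 174) → take B (24 @ 134) → take 8/25 of C → 30.08; 50/50 used.
2 item(s) taken whole; one partial (take 8/25 of C).

2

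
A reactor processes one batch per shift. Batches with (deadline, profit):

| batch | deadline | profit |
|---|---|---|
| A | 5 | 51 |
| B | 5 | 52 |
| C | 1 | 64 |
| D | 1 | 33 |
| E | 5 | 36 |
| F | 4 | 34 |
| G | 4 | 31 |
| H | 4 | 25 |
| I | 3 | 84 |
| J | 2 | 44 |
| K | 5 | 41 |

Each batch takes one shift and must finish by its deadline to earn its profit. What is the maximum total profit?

295

Profit order: I=84 C=64 B=52 A=51 J=44 K=41 E=36 F=34 D=33 G=31 H=25
Assign: I→slot 3, C→slot 1, B→slot 5, A→slot 4, J→slot 2, K skipped, E skipped, F skipped, D skipped, G skipped, H skipped.
Slots: [1:C] [2:J] [3:I] [4:A] [5:B]
Profit = 64 + 44 + 84 + 51 + 52 = 295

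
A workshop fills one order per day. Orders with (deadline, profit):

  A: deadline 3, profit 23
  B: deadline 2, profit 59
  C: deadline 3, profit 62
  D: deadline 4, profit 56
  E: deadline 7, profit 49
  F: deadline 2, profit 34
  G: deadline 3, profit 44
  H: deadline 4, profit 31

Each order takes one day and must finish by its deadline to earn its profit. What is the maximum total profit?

By profit: C(d3,62), B(d2,59), D(d4,56), E(d7,49), G(d3,44), F(d2,34), H(d4,31), A(d3,23)
C→slot 3; B→slot 2; D→slot 4; E→slot 7; G→slot 1; F skipped; H skipped; A skipped.
Profit = 44 + 59 + 62 + 56 + 49 = 270

270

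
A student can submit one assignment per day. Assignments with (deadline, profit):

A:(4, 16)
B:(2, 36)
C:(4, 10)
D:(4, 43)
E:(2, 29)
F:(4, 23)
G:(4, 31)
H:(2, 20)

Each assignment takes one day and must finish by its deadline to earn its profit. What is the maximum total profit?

139

Take jobs in profit order; each goes to the latest open slot no later than its deadline.
Profit order: D=43 B=36 G=31 E=29 F=23 H=20 A=16 C=10
Assign: D→slot 4, B→slot 2, G→slot 3, E→slot 1, F skipped, H skipped, A skipped, C skipped.
Slots: [1:E] [2:B] [3:G] [4:D]
Profit = 29 + 36 + 31 + 43 = 139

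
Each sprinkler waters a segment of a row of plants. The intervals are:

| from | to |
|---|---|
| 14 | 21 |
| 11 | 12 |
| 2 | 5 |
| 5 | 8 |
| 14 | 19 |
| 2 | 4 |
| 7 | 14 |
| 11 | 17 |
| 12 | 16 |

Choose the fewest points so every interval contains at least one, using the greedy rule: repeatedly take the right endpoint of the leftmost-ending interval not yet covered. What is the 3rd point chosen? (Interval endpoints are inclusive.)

Sort by right endpoint; whenever an interval is uncovered, place a point at its right end.
By right end: [2,4]  [2,5]  [5,8]  [11,12]  [7,14]  [12,16]  [11,17]  [14,19]  [14,21]
[2,4] uncovered → point at 4; [5,8] uncovered → point at 8; [11,12] uncovered → point at 12; [14,19] uncovered → point at 19.
Points: 4, 8, 12, 19 (4 total).

12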